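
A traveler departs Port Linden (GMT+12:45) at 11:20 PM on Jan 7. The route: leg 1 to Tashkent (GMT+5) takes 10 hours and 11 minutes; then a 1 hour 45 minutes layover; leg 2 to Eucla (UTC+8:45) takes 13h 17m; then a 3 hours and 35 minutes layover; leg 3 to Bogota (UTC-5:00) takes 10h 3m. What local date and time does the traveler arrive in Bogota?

8:26 PM on January 8

Convert departure to UTC: 11:20 PM − 12:45 = 10:35 AM UTC on Jan 7.
Add 10 hours 11 minutes leg 1 → 8:46 PM UTC.
Add 1 hour 45 minutes layover in Tashkent → 10:31 PM UTC.
Add 13 hours and 17 minutes leg 2 → 11:48 AM UTC (Jan 8).
Add 3 hours and 35 minutes layover in Eucla → 3:23 PM UTC.
Add 10 hours 3 minutes leg 3 → 1:26 AM UTC (Jan 9).
Bogota is UTC−5:00, so local arrival = 1:26 AM − 5:00 = 8:26 PM on Jan 8.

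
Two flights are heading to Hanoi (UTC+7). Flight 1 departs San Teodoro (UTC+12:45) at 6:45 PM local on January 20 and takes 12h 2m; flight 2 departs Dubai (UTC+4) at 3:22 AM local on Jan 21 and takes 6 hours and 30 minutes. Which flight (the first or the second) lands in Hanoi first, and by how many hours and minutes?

the first, by 11 hours 50 minutes

Flight 1 in UTC: 6:45 PM − 12:45 = 6:00 AM on Jan 20.
+12 hours and 2 minutes → arrive 6:02 PM UTC on Jan 20.
Flight 2 in UTC: 3:22 AM − 4:00 = 11:22 PM on Jan 20.
+6 hours and 30 minutes → arrive 5:52 AM UTC on Jan 21.
Flight 1 lands earlier by 11 hours 50 minutes.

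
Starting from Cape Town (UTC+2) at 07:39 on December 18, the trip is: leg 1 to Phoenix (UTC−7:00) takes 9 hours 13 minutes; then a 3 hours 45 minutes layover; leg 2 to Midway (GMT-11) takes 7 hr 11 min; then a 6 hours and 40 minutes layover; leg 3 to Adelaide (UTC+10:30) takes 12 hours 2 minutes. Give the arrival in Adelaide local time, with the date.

07:00 on December 20

Convert departure to UTC: 07:39 − 2:00 = 05:39 UTC on Dec 18.
Add 9 hours and 13 minutes leg 1 → 14:52 UTC.
Add 3 hours 45 minutes layover in Phoenix → 18:37 UTC.
Add 7 hours and 11 minutes leg 2 → 01:48 UTC (Dec 19).
Add 6 hours and 40 minutes layover in Midway → 08:28 UTC.
Add 12 hours and 2 minutes leg 3 → 20:30 UTC.
Adelaide is UTC+10:30, so local arrival = 20:30 + 10:30 = 07:00 on Dec 20.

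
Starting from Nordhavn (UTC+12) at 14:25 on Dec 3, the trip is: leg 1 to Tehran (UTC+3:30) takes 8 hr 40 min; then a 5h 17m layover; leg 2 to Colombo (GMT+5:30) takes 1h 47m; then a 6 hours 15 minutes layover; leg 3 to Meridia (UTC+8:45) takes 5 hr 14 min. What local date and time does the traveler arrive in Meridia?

14:23 on Dec 4

Convert departure to UTC: 14:25 − 12:00 = 02:25 UTC on Dec 3.
Add 8 hours and 40 minutes leg 1 → 11:05 UTC.
Add 5 hours 17 minutes layover in Tehran → 16:22 UTC.
Add 1 hour and 47 minutes leg 2 → 18:09 UTC.
Add 6 hours 15 minutes layover in Colombo → 00:24 UTC (Dec 4).
Add 5 hours and 14 minutes leg 3 → 05:38 UTC.
Meridia is UTC+8:45, so local arrival = 05:38 + 8:45 = 14:23 on Dec 4.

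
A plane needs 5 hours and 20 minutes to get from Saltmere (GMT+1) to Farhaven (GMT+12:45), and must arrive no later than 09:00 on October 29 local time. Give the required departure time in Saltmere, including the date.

15:55 on October 28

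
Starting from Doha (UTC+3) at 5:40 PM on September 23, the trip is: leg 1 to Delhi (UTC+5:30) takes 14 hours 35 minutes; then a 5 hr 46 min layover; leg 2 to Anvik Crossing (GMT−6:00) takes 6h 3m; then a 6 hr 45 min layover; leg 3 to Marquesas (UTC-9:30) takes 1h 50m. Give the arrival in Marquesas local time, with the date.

Convert departure to UTC: 5:40 PM − 3:00 = 2:40 PM UTC on Sep 23.
Add 14 hours and 35 minutes leg 1 → 5:15 AM UTC (Sep 24).
Add 5 hours 46 minutes layover in Delhi → 11:01 AM UTC.
Add 6 hours 3 minutes leg 2 → 5:04 PM UTC.
Add 6 hours and 45 minutes layover in Anvik Crossing → 11:49 PM UTC.
Add 1 hour 50 minutes leg 3 → 1:39 AM UTC (Sep 25).
Marquesas is UTC−9:30, so local arrival = 1:39 AM − 9:30 = 4:09 PM on Sep 24.

4:09 PM on September 24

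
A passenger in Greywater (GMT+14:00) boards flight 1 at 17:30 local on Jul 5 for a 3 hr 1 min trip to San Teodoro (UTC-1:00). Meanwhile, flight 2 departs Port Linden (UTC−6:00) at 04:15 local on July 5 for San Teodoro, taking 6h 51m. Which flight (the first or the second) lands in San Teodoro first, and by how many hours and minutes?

the first, by 10 hours 35 minutes

Flight 1 in UTC: 17:30 − 14:00 = 03:30 on Jul 5.
+3 hours 1 minute → arrive 06:31 UTC on Jul 5.
Flight 2 in UTC: 04:15 + 6:00 = 10:15 on Jul 5.
+6 hours and 51 minutes → arrive 17:06 UTC on Jul 5.
Flight 1 lands earlier by 10 hours 35 minutes.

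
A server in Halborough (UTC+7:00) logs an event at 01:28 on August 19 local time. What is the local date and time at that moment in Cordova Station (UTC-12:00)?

06:28 on August 18

In UTC: 01:28 − 7:00 = 18:28 on Aug 18.
Cordova Station is UTC−12:00: 18:28 − 12:00 = 06:28 on Aug 18.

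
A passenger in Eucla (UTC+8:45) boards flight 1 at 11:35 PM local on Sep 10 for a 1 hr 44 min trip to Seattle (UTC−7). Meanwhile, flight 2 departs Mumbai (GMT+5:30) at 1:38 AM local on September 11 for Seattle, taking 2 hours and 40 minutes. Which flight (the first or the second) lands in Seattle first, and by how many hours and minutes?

the first, by 6 hours 14 minutes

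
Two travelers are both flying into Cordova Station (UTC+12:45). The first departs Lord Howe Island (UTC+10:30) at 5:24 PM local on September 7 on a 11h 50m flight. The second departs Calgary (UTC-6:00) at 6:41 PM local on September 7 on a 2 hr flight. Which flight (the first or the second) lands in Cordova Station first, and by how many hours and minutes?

the first, by 7 hours 57 minutes

Flight 1 in UTC: 5:24 PM − 10:30 = 6:54 AM on Sep 7.
+11 hours 50 minutes → arrive 6:44 PM UTC on Sep 7.
Flight 2 in UTC: 6:41 PM + 6:00 = 12:41 AM on Sep 8.
+2 hours → arrive 2:41 AM UTC on Sep 8.
Flight 1 lands earlier by 7 hours 57 minutes.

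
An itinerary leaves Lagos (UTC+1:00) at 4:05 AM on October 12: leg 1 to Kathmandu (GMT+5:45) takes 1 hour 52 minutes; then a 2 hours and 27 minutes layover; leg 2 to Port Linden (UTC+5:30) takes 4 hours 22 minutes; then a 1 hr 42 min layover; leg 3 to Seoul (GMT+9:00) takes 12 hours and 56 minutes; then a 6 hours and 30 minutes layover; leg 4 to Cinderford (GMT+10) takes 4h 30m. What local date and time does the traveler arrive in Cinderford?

11:24 PM on October 13

Convert departure to UTC: 4:05 AM − 1:00 = 3:05 AM UTC on Oct 12.
Add 1 hour 52 minutes leg 1 → 4:57 AM UTC.
Add 2 hours and 27 minutes layover in Kathmandu → 7:24 AM UTC.
Add 4 hours and 22 minutes leg 2 → 11:46 AM UTC.
Add 1 hour and 42 minutes layover in Port Linden → 1:28 PM UTC.
Add 12 hours and 56 minutes leg 3 → 2:24 AM UTC (Oct 13).
Add 6 hours and 30 minutes layover in Seoul → 8:54 AM UTC.
Add 4 hours 30 minutes leg 4 → 1:24 PM UTC.
Cinderford is UTC+10:00, so local arrival = 1:24 PM + 10:00 = 11:24 PM on Oct 13.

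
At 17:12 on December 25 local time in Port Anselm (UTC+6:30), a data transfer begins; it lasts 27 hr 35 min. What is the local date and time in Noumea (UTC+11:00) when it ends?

01:17 on December 27

Noumea is 4:30 ahead of Port Anselm.
After 27 hours and 35 minutes it is 20:47 (Dec 26) in Port Anselm.
Shift by the zone difference: 20:47 + 4:30 = 01:17 on Dec 27 in Noumea.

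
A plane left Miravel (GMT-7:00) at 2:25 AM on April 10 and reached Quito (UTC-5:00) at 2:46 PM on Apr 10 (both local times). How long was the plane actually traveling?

Departure in UTC: 2:25 AM + 7:00 = 9:25 AM on Apr 10.
Arrival in UTC: 2:46 PM + 5:00 = 7:46 PM on Apr 10.
Elapsed = 7:46 PM − 9:25 AM = 10 hours 21 minutes.

10 hours 21 minutes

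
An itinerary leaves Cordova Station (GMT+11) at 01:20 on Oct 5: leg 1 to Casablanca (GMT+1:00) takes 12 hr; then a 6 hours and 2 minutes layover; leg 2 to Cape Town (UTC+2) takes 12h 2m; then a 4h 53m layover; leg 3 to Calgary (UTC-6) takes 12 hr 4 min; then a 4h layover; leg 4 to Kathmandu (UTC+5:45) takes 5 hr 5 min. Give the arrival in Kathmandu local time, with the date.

Convert departure to UTC: 01:20 − 11:00 = 14:20 UTC on Oct 4.
Add 12 hours leg 1 → 02:20 UTC (Oct 5).
Add 6 hours 2 minutes layover in Casablanca → 08:22 UTC.
Add 12 hours 2 minutes leg 2 → 20:24 UTC.
Add 4 hours and 53 minutes layover in Cape Town → 01:17 UTC (Oct 6).
Add 12 hours 4 minutes leg 3 → 13:21 UTC.
Add 4 hours layover in Calgary → 17:21 UTC.
Add 5 hours 5 minutes leg 4 → 22:26 UTC.
Kathmandu is UTC+5:45, so local arrival = 22:26 + 5:45 = 04:11 on Oct 7.

04:11 on Oct 7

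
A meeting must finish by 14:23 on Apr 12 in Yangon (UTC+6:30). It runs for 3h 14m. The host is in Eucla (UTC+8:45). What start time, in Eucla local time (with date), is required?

13:24 on April 12

Target end time in UTC: 14:23 − 6:30 = 07:53 on Apr 12.
Subtract 3 hours and 14 minutes → start 04:39 UTC on Apr 12.
Eucla is UTC+8:45: 04:39 + 8:45 = 13:24 on Apr 12.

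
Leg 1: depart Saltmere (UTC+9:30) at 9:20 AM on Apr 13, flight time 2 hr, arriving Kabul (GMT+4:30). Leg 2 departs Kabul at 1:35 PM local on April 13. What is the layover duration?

7 hours 15 minutes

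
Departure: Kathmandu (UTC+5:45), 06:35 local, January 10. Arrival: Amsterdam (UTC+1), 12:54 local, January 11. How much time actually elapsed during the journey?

Departure in UTC: 06:35 − 5:45 = 00:50 on Jan 10.
Arrival in UTC: 12:54 − 1:00 = 11:54 on Jan 11.
Elapsed = 11:54 − 00:50 (+1 day) = 35 hours 4 minutes.

35 hours 4 minutes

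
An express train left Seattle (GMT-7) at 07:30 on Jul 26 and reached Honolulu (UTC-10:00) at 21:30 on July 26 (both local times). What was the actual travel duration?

17 hours

Honolulu is 3:00 behind Seattle.
Clock-face elapsed time (ignoring zones) is 14 hours.
Actual elapsed = 14 hours + 3:00 = 17 hours.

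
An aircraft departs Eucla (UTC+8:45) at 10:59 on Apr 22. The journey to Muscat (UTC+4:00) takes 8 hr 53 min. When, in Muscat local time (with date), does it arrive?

15:07 on Apr 22

Muscat is 4:45 behind Eucla.
After 8 hours and 53 minutes it is 19:52 in Eucla.
Shift by the zone difference: 19:52 − 4:45 = 15:07 on Apr 22 in Muscat.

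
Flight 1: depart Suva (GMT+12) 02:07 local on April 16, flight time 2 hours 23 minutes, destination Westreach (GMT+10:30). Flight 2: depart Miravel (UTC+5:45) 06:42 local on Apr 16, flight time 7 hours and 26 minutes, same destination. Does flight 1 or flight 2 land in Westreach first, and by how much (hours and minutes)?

Flight 1 in UTC: 02:07 − 12:00 = 14:07 on Apr 15.
+2 hours and 23 minutes → arrive 16:30 UTC on Apr 15.
Flight 2 in UTC: 06:42 − 5:45 = 00:57 on Apr 16.
+7 hours and 26 minutes → arrive 08:23 UTC on Apr 16.
Flight 1 lands earlier by 15 hours 53 minutes.

the first, by 15 hours 53 minutes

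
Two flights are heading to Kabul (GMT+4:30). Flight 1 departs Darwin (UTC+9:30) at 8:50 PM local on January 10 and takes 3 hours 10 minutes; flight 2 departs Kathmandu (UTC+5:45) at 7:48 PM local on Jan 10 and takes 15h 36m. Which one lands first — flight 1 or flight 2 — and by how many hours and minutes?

Flight 1 in UTC: 8:50 PM − 9:30 = 11:20 AM on Jan 10.
+3 hours and 10 minutes → arrive 2:30 PM UTC on Jan 10.
Flight 2 in UTC: 7:48 PM − 5:45 = 2:03 PM on Jan 10.
+15 hours 36 minutes → arrive 5:39 AM UTC on Jan 11.
Flight 1 lands earlier by 15 hours 9 minutes.

the first, by 15 hours 9 minutes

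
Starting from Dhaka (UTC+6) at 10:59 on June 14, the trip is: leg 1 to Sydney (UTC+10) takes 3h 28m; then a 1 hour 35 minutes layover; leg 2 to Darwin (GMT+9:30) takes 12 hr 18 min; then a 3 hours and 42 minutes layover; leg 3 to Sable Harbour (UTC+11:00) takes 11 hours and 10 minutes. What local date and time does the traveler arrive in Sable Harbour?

Convert departure to UTC: 10:59 − 6:00 = 04:59 UTC on Jun 14.
Add 3 hours 28 minutes leg 1 → 08:27 UTC.
Add 1 hour 35 minutes layover in Sydney → 10:02 UTC.
Add 12 hours and 18 minutes leg 2 → 22:20 UTC.
Add 3 hours 42 minutes layover in Darwin → 02:02 UTC (Jun 15).
Add 11 hours and 10 minutes leg 3 → 13:12 UTC.
Sable Harbour is UTC+11:00, so local arrival = 13:12 + 11:00 = 00:12 on Jun 16.

00:12 on June 16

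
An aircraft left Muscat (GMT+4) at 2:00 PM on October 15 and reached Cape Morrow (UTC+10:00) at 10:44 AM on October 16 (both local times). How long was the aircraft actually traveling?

Departure in UTC: 2:00 PM − 4:00 = 10:00 AM on Oct 15.
Arrival in UTC: 10:44 AM − 10:00 = 12:44 AM on Oct 16.
Elapsed = 12:44 AM − 10:00 AM (+1 day) = 14 hours 44 minutes.

14 hours 44 minutes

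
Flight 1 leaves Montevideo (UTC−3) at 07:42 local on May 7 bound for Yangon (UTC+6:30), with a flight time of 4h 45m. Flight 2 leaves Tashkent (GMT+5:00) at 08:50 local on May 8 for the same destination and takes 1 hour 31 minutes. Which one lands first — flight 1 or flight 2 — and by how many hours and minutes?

the first, by 13 hours 54 minutes

Flight 1 in UTC: 07:42 + 3:00 = 10:42 on May 7.
+4 hours and 45 minutes → arrive 15:27 UTC on May 7.
Flight 2 in UTC: 08:50 − 5:00 = 03:50 on May 8.
+1 hour 31 minutes → arrive 05:21 UTC on May 8.
Flight 1 lands earlier by 13 hours 54 minutes.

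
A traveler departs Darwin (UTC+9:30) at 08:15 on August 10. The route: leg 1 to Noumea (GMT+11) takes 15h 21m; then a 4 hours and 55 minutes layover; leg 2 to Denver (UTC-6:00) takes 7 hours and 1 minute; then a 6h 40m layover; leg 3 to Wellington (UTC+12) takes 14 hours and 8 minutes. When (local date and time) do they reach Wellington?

10:50 on August 12

Convert departure to UTC: 08:15 − 9:30 = 22:45 UTC on Aug 9.
Add 15 hours 21 minutes leg 1 → 14:06 UTC (Aug 10).
Add 4 hours 55 minutes layover in Noumea → 19:01 UTC.
Add 7 hours and 1 minute leg 2 → 02:02 UTC (Aug 11).
Add 6 hours and 40 minutes layover in Denver → 08:42 UTC.
Add 14 hours 8 minutes leg 3 → 22:50 UTC.
Wellington is UTC+12:00, so local arrival = 22:50 + 12:00 = 10:50 on Aug 12.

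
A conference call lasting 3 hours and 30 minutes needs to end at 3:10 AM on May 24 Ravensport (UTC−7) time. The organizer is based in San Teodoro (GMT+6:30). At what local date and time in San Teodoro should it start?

1:10 PM on May 24

Target end time in UTC: 3:10 AM + 7:00 = 10:10 AM on May 24.
Subtract 3 hours and 30 minutes → start 6:40 AM UTC on May 24.
San Teodoro is UTC+6:30: 6:40 AM + 6:30 = 1:10 PM on May 24.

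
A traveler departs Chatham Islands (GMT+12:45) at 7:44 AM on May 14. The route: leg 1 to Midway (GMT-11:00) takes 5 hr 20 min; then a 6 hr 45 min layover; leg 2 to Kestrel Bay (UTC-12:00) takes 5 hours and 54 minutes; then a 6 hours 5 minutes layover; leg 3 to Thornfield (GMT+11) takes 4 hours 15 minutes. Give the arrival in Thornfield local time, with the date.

Convert departure to UTC: 7:44 AM − 12:45 = 6:59 PM UTC on May 13.
Add 5 hours 20 minutes leg 1 → 12:19 AM UTC (May 14).
Add 6 hours 45 minutes layover in Midway → 7:04 AM UTC.
Add 5 hours and 54 minutes leg 2 → 12:58 PM UTC.
Add 6 hours 5 minutes layover in Kestrel Bay → 7:03 PM UTC.
Add 4 hours 15 minutes leg 3 → 11:18 PM UTC.
Thornfield is UTC+11:00, so local arrival = 11:18 PM + 11:00 = 10:18 AM on May 15.

10:18 AM on May 15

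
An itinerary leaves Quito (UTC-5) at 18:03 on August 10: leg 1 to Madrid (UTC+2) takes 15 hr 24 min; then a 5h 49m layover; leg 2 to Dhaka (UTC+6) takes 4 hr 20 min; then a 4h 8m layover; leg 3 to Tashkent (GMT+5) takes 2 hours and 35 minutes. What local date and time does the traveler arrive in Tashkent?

12:19 on August 12

Convert departure to UTC: 18:03 + 5:00 = 23:03 UTC on Aug 10.
Add 15 hours and 24 minutes leg 1 → 14:27 UTC (Aug 11).
Add 5 hours 49 minutes layover in Madrid → 20:16 UTC.
Add 4 hours 20 minutes leg 2 → 00:36 UTC (Aug 12).
Add 4 hours 8 minutes layover in Dhaka → 04:44 UTC.
Add 2 hours and 35 minutes leg 3 → 07:19 UTC.
Tashkent is UTC+5:00, so local arrival = 07:19 + 5:00 = 12:19 on Aug 12.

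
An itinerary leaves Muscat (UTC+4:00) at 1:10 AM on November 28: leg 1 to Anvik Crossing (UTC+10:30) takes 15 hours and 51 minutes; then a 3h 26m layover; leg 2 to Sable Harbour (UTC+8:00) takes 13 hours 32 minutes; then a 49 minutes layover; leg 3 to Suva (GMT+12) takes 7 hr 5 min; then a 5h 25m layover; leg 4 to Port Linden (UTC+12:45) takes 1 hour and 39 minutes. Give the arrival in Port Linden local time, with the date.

9:42 AM on November 30

Convert departure to UTC: 1:10 AM − 4:00 = 9:10 PM UTC on Nov 27.
Add 15 hours 51 minutes leg 1 → 1:01 PM UTC (Nov 28).
Add 3 hours and 26 minutes layover in Anvik Crossing → 4:27 PM UTC.
Add 13 hours and 32 minutes leg 2 → 5:59 AM UTC (Nov 29).
Add 49 minutes layover in Sable Harbour → 6:48 AM UTC.
Add 7 hours 5 minutes leg 3 → 1:53 PM UTC.
Add 5 hours and 25 minutes layover in Suva → 7:18 PM UTC.
Add 1 hour 39 minutes leg 4 → 8:57 PM UTC.
Port Linden is UTC+12:45, so local arrival = 8:57 PM + 12:45 = 9:42 AM on Nov 30.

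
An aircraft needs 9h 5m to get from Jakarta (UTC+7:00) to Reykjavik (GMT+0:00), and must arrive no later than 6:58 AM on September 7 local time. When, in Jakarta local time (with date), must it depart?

Target arrival is already UTC: 6:58 AM on Sep 7.
Subtract 9 hours and 5 minutes → departure 9:53 PM UTC on Sep 6.
Jakarta is UTC+7:00: 9:53 PM + 7:00 = 4:53 AM on Sep 7.

4:53 AM on September 7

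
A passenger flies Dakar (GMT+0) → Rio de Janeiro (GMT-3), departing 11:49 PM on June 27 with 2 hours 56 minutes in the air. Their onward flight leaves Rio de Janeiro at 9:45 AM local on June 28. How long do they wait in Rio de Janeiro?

Dakar is at UTC+0, so departure is already 11:49 PM UTC on Jun 27.
Add 2 hours and 56 minutes flight time → 2:45 AM UTC (Jun 28).
Rio de Janeiro is UTC−3:00, so local arrival = 2:45 AM − 3:00 = 11:45 PM on Jun 27.
Layover = 9:45 AM − 11:45 PM (+1 day) = 10 hours.

10 hours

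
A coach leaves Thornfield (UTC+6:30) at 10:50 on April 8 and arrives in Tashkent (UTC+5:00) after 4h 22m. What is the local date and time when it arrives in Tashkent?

Tashkent is 1:30 behind Thornfield.
After 4 hours 22 minutes it is 15:12 in Thornfield.
Shift by the zone difference: 15:12 − 1:30 = 13:42 on Apr 8 in Tashkent.

13:42 on Apr 8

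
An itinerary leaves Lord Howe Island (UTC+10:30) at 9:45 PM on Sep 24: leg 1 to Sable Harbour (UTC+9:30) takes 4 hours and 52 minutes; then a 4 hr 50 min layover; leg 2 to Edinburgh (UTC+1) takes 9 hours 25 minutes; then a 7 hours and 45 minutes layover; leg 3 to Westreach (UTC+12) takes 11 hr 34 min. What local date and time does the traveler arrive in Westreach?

Convert departure to UTC: 9:45 PM − 10:30 = 11:15 AM UTC on Sep 24.
Add 4 hours 52 minutes leg 1 → 4:07 PM UTC.
Add 4 hours and 50 minutes layover in Sable Harbour → 8:57 PM UTC.
Add 9 hours 25 minutes leg 2 → 6:22 AM UTC (Sep 25).
Add 7 hours and 45 minutes layover in Edinburgh → 2:07 PM UTC.
Add 11 hours 34 minutes leg 3 → 1:41 AM UTC (Sep 26).
Westreach is UTC+12:00, so local arrival = 1:41 AM + 12:00 = 1:41 PM on Sep 26.

1:41 PM on Sep 26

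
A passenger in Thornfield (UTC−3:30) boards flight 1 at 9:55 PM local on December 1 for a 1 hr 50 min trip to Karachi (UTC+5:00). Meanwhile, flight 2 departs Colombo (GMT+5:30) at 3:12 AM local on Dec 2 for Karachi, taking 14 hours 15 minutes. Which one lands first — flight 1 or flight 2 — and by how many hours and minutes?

the first, by 8 hours 42 minutes

Flight 1 in UTC: 9:55 PM + 3:30 = 1:25 AM on Dec 2.
+1 hour 50 minutes → arrive 3:15 AM UTC on Dec 2.
Flight 2 in UTC: 3:12 AM − 5:30 = 9:42 PM on Dec 1.
+14 hours 15 minutes → arrive 11:57 AM UTC on Dec 2.
Flight 1 lands earlier by 8 hours 42 minutes.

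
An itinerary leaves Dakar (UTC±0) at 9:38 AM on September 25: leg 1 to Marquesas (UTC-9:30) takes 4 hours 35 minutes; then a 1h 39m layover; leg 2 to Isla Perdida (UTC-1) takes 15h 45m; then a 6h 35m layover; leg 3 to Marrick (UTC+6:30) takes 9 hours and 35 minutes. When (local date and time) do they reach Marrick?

6:17 AM on September 27

Dakar is at UTC+0, so departure is already 9:38 AM UTC on Sep 25.
Add 4 hours 35 minutes leg 1 → 2:13 PM UTC.
Add 1 hour 39 minutes layover in Marquesas → 3:52 PM UTC.
Add 15 hours and 45 minutes leg 2 → 7:37 AM UTC (Sep 26).
Add 6 hours 35 minutes layover in Isla Perdida → 2:12 PM UTC.
Add 9 hours and 35 minutes leg 3 → 11:47 PM UTC.
Marrick is UTC+6:30, so local arrival = 11:47 PM + 6:30 = 6:17 AM on Sep 27.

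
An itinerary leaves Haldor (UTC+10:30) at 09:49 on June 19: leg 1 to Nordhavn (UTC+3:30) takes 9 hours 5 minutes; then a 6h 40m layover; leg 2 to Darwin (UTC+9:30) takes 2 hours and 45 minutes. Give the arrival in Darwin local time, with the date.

Convert departure to UTC: 09:49 − 10:30 = 23:19 UTC on Jun 18.
Add 9 hours and 5 minutes leg 1 → 08:24 UTC (Jun 19).
Add 6 hours 40 minutes layover in Nordhavn → 15:04 UTC.
Add 2 hours 45 minutes leg 2 → 17:49 UTC.
Darwin is UTC+9:30, so local arrival = 17:49 + 9:30 = 03:19 on Jun 20.

03:19 on June 20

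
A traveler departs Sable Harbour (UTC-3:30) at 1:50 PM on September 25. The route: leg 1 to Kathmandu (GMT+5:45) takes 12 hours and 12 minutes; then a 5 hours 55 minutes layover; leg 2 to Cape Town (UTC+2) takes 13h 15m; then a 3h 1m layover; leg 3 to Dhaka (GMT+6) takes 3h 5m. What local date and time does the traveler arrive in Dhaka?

12:48 PM on Sep 27

Convert departure to UTC: 1:50 PM + 3:30 = 5:20 PM UTC on Sep 25.
Add 12 hours 12 minutes leg 1 → 5:32 AM UTC (Sep 26).
Add 5 hours 55 minutes layover in Kathmandu → 11:27 AM UTC.
Add 13 hours 15 minutes leg 2 → 12:42 AM UTC (Sep 27).
Add 3 hours 1 minute layover in Cape Town → 3:43 AM UTC.
Add 3 hours 5 minutes leg 3 → 6:48 AM UTC.
Dhaka is UTC+6:00, so local arrival = 6:48 AM + 6:00 = 12:48 PM on Sep 27.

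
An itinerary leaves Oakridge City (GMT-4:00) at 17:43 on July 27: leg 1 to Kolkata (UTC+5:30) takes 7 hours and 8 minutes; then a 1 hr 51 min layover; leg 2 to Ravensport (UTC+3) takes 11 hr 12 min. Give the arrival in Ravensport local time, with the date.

20:54 on July 28

Convert departure to UTC: 17:43 + 4:00 = 21:43 UTC on Jul 27.
Add 7 hours 8 minutes leg 1 → 04:51 UTC (Jul 28).
Add 1 hour 51 minutes layover in Kolkata → 06:42 UTC.
Add 11 hours and 12 minutes leg 2 → 17:54 UTC.
Ravensport is UTC+3:00, so local arrival = 17:54 + 3:00 = 20:54 on Jul 28.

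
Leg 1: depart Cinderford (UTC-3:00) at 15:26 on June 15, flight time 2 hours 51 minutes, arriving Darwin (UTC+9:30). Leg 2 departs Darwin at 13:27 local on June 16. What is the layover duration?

Convert departure to UTC: 15:26 + 3:00 = 18:26 UTC on Jun 15.
Add 2 hours 51 minutes flight time → 21:17 UTC.
Darwin is UTC+9:30, so local arrival = 21:17 + 9:30 = 06:47 on Jun 16.
Layover = 13:27 − 06:47 = 6 hours 40 minutes.

6 hours 40 minutes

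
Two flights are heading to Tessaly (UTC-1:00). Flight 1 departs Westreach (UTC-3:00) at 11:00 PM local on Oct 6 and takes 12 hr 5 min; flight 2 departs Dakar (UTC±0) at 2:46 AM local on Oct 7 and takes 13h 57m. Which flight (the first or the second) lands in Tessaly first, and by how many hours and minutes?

Flight 1 in UTC: 11:00 PM + 3:00 = 2:00 AM on Oct 7.
+12 hours 5 minutes → arrive 2:05 PM UTC on Oct 7.
Flight 2 departs at 2:46 AM UTC (Oct 7).
+13 hours and 57 minutes → arrive 4:43 PM UTC on Oct 7.
Flight 1 lands earlier by 2 hours 38 minutes.

the first, by 2 hours 38 minutes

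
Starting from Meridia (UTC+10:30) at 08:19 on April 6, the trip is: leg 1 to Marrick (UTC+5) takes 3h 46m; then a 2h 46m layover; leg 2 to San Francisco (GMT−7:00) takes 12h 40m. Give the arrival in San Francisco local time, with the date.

Convert departure to UTC: 08:19 − 10:30 = 21:49 UTC on Apr 5.
Add 3 hours and 46 minutes leg 1 → 01:35 UTC (Apr 6).
Add 2 hours and 46 minutes layover in Marrick → 04:21 UTC.
Add 12 hours and 40 minutes leg 2 → 17:01 UTC.
San Francisco is UTC−7:00, so local arrival = 17:01 − 7:00 = 10:01 on Apr 6.

10:01 on April 6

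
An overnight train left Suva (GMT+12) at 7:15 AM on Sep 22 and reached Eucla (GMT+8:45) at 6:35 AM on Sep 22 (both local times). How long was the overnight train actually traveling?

2 hours 35 minutes

Departure in UTC: 7:15 AM − 12:00 = 7:15 PM on Sep 21.
Arrival in UTC: 6:35 AM − 8:45 = 9:50 PM on Sep 21.
Elapsed = 9:50 PM − 7:15 PM = 2 hours 35 minutes.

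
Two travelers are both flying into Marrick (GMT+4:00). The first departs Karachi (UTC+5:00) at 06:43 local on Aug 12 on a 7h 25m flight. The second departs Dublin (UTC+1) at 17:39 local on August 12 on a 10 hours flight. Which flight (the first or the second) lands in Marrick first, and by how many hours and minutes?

Flight 1 in UTC: 06:43 − 5:00 = 01:43 on Aug 12.
+7 hours and 25 minutes → arrive 09:08 UTC on Aug 12.
Flight 2 in UTC: 17:39 − 1:00 = 16:39 on Aug 12.
+10 hours → arrive 02:39 UTC on Aug 13.
Flight 1 lands earlier by 17 hours 31 minutes.

the first, by 17 hours 31 minutes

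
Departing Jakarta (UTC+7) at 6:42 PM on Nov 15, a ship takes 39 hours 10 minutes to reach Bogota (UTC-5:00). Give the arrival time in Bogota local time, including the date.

9:52 PM on November 16

Bogota is 12:00 behind Jakarta.
After 39 hours and 10 minutes it is 9:52 AM (Nov 17) in Jakarta.
Shift by the zone difference: 9:52 AM − 12:00 = 9:52 PM on Nov 16 in Bogota.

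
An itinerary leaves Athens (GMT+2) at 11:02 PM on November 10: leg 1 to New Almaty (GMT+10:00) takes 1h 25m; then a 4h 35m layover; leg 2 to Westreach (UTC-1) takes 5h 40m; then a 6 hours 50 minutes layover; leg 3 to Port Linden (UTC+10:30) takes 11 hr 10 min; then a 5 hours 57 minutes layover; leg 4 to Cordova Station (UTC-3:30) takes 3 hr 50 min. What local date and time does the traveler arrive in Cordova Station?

8:59 AM on November 12

Convert departure to UTC: 11:02 PM − 2:00 = 9:02 PM UTC on Nov 10.
Add 1 hour 25 minutes leg 1 → 10:27 PM UTC.
Add 4 hours 35 minutes layover in New Almaty → 3:02 AM UTC (Nov 11).
Add 5 hours and 40 minutes leg 2 → 8:42 AM UTC.
Add 6 hours and 50 minutes layover in Westreach → 3:32 PM UTC.
Add 11 hours 10 minutes leg 3 → 2:42 AM UTC (Nov 12).
Add 5 hours 57 minutes layover in Port Linden → 8:39 AM UTC.
Add 3 hours and 50 minutes leg 4 → 12:29 PM UTC.
Cordova Station is UTC−3:30, so local arrival = 12:29 PM − 3:30 = 8:59 AM on Nov 12.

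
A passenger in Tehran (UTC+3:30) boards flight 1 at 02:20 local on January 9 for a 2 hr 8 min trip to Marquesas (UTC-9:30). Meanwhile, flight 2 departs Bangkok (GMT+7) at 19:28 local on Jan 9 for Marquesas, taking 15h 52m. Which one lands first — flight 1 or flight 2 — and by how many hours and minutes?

the first, by 27 hours 22 minutes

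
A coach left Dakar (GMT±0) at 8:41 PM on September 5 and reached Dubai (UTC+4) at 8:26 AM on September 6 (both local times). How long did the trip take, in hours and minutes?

Departure is already UTC: 8:41 PM on Sep 5.
Arrival in UTC: 8:26 AM − 4:00 = 4:26 AM on Sep 6.
Elapsed = 4:26 AM − 8:41 PM (+1 day) = 7 hours 45 minutes.

7 hours 45 minutes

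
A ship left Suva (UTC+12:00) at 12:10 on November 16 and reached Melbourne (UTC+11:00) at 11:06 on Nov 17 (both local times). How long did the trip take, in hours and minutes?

23 hours 56 minutes

Departure in UTC: 12:10 − 12:00 = 00:10 on Nov 16.
Arrival in UTC: 11:06 − 11:00 = 00:06 on Nov 17.
Elapsed = 00:06 − 00:10 (+1 day) = 23 hours 56 minutes.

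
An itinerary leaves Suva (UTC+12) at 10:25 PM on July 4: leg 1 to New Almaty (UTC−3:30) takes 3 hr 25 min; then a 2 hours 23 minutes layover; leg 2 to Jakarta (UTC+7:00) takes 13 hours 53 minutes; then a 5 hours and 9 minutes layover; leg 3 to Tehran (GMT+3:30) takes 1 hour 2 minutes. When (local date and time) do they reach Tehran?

Convert departure to UTC: 10:25 PM − 12:00 = 10:25 AM UTC on Jul 4.
Add 3 hours 25 minutes leg 1 → 1:50 PM UTC.
Add 2 hours and 23 minutes layover in New Almaty → 4:13 PM UTC.
Add 13 hours 53 minutes leg 2 → 6:06 AM UTC (Jul 5).
Add 5 hours 9 minutes layover in Jakarta → 11:15 AM UTC.
Add 1 hour and 2 minutes leg 3 → 12:17 PM UTC.
Tehran is UTC+3:30, so local arrival = 12:17 PM + 3:30 = 3:47 PM on Jul 5.

3:47 PM on Jul 5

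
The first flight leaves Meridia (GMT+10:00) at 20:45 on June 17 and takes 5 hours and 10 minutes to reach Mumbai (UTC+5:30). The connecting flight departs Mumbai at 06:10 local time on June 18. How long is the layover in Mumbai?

8 hours 45 minutes

Convert departure to UTC: 20:45 − 10:00 = 10:45 UTC on Jun 17.
Add 5 hours and 10 minutes flight time → 15:55 UTC.
Mumbai is UTC+5:30, so local arrival = 15:55 + 5:30 = 21:25 on Jun 17.
Layover = 06:10 − 21:25 (+1 day) = 8 hours 45 minutes.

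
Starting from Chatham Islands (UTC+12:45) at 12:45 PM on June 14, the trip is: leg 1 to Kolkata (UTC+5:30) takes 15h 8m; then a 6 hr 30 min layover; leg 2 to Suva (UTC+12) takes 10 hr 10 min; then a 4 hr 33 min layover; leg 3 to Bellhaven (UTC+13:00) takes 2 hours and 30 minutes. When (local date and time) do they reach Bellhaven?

3:51 AM on June 16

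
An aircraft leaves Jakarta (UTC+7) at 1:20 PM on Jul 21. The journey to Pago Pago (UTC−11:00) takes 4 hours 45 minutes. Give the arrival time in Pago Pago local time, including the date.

Convert departure to UTC: 1:20 PM − 7:00 = 6:20 AM UTC on Jul 21.
Add 4 hours 45 minutes travel time → 11:05 AM UTC.
Pago Pago is UTC−11:00, so local arrival = 11:05 AM − 11:00 = 12:05 AM on Jul 21.

12:05 AM on July 21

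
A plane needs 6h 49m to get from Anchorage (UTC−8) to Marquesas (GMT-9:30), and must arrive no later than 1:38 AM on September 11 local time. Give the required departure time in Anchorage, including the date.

Target arrival in UTC: 1:38 AM + 9:30 = 11:08 AM on Sep 11.
Subtract 6 hours and 49 minutes → departure 4:19 AM UTC on Sep 11.
Anchorage is UTC−8:00: 4:19 AM − 8:00 = 8:19 PM on Sep 10.

8:19 PM on September 10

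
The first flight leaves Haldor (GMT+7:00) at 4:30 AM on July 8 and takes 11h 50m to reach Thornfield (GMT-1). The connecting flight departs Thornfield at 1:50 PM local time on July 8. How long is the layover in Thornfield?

Convert departure to UTC: 4:30 AM − 7:00 = 9:30 PM UTC on Jul 7.
Add 11 hours and 50 minutes flight time → 9:20 AM UTC (Jul 8).
Thornfield is UTC−1:00, so local arrival = 9:20 AM − 1:00 = 8:20 AM on Jul 8.
Layover = 1:50 PM − 8:20 AM = 5 hours 30 minutes.

5 hours 30 minutes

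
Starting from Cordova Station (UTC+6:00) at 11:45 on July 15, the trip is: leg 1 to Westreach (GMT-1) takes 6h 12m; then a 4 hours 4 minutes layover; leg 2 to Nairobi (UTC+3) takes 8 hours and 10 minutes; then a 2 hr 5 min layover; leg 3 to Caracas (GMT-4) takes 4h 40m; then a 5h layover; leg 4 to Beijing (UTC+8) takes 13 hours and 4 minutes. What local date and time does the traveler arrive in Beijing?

Convert departure to UTC: 11:45 − 6:00 = 05:45 UTC on Jul 15.
Add 6 hours 12 minutes leg 1 → 11:57 UTC.
Add 4 hours and 4 minutes layover in Westreach → 16:01 UTC.
Add 8 hours and 10 minutes leg 2 → 00:11 UTC (Jul 16).
Add 2 hours and 5 minutes layover in Nairobi → 02:16 UTC.
Add 4 hours 40 minutes leg 3 → 06:56 UTC.
Add 5 hours layover in Caracas → 11:56 UTC.
Add 13 hours 4 minutes leg 4 → 01:00 UTC (Jul 17).
Beijing is UTC+8:00, so local arrival = 01:00 + 8:00 = 09:00 on Jul 17.

09:00 on July 17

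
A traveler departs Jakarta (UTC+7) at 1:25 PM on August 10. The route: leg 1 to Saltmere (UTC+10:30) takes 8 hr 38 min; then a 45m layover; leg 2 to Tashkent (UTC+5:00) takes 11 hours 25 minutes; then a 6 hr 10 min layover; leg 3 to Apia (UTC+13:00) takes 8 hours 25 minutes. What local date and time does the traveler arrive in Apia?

6:48 AM on Aug 12

Convert departure to UTC: 1:25 PM − 7:00 = 6:25 AM UTC on Aug 10.
Add 8 hours 38 minutes leg 1 → 3:03 PM UTC.
Add 45 minutes layover in Saltmere → 3:48 PM UTC.
Add 11 hours 25 minutes leg 2 → 3:13 AM UTC (Aug 11).
Add 6 hours and 10 minutes layover in Tashkent → 9:23 AM UTC.
Add 8 hours and 25 minutes leg 3 → 5:48 PM UTC.
Apia is UTC+13:00, so local arrival = 5:48 PM + 13:00 = 6:48 AM on Aug 12.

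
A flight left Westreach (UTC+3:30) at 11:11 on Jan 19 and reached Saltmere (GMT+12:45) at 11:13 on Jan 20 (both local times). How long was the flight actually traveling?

Saltmere is 9:15 ahead of Westreach.
Clock-face elapsed time (ignoring zones) is 24 hours 2 minutes.
Actual elapsed = 24 hours 2 minutes − 9:15 = 14 hours 47 minutes.

14 hours 47 minutes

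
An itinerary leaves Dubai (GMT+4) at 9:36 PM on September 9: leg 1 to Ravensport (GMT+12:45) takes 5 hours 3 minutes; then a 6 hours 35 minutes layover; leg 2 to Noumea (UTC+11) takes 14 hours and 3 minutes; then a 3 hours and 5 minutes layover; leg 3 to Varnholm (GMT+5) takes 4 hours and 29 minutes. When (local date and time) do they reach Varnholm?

Convert departure to UTC: 9:36 PM − 4:00 = 5:36 PM UTC on Sep 9.
Add 5 hours 3 minutes leg 1 → 10:39 PM UTC.
Add 6 hours and 35 minutes layover in Ravensport → 5:14 AM UTC (Sep 10).
Add 14 hours and 3 minutes leg 2 → 7:17 PM UTC.
Add 3 hours and 5 minutes layover in Noumea → 10:22 PM UTC.
Add 4 hours and 29 minutes leg 3 → 2:51 AM UTC (Sep 11).
Varnholm is UTC+5:00, so local arrival = 2:51 AM + 5:00 = 7:51 AM on Sep 11.

7:51 AM on September 11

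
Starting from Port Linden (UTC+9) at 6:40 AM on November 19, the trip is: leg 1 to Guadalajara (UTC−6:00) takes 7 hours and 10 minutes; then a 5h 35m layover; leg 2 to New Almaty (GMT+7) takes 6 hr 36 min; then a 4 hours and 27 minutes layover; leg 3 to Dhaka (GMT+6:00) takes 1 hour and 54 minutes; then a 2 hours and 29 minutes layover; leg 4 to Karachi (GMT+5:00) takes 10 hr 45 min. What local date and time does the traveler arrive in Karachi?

Convert departure to UTC: 6:40 AM − 9:00 = 9:40 PM UTC on Nov 18.
Add 7 hours and 10 minutes leg 1 → 4:50 AM UTC (Nov 19).
Add 5 hours and 35 minutes layover in Guadalajara → 10:25 AM UTC.
Add 6 hours and 36 minutes leg 2 → 5:01 PM UTC.
Add 4 hours and 27 minutes layover in New Almaty → 9:28 PM UTC.
Add 1 hour and 54 minutes leg 3 → 11:22 PM UTC.
Add 2 hours and 29 minutes layover in Dhaka → 1:51 AM UTC (Nov 20).
Add 10 hours and 45 minutes leg 4 → 12:36 PM UTC.
Karachi is UTC+5:00, so local arrival = 12:36 PM + 5:00 = 5:36 PM on Nov 20.

5:36 PM on November 20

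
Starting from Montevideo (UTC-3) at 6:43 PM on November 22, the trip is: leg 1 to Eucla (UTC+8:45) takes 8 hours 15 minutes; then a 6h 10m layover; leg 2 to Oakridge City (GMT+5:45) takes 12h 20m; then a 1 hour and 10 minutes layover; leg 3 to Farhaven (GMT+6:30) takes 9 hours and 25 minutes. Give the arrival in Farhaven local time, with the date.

5:33 PM on November 24

Convert departure to UTC: 6:43 PM + 3:00 = 9:43 PM UTC on Nov 22.
Add 8 hours 15 minutes leg 1 → 5:58 AM UTC (Nov 23).
Add 6 hours 10 minutes layover in Eucla → 12:08 PM UTC.
Add 12 hours 20 minutes leg 2 → 12:28 AM UTC (Nov 24).
Add 1 hour and 10 minutes layover in Oakridge City → 1:38 AM UTC.
Add 9 hours 25 minutes leg 3 → 11:03 AM UTC.
Farhaven is UTC+6:30, so local arrival = 11:03 AM + 6:30 = 5:33 PM on Nov 24.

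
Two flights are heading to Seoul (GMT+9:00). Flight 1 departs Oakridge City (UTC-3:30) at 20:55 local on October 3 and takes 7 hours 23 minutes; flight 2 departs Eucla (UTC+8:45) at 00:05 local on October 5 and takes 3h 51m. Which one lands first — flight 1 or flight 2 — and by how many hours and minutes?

the first, by 11 hours 23 minutes

Flight 1 in UTC: 20:55 + 3:30 = 00:25 on Oct 4.
+7 hours and 23 minutes → arrive 07:48 UTC on Oct 4.
Flight 2 in UTC: 00:05 − 8:45 = 15:20 on Oct 4.
+3 hours and 51 minutes → arrive 19:11 UTC on Oct 4.
Flight 1 lands earlier by 11 hours 23 minutes.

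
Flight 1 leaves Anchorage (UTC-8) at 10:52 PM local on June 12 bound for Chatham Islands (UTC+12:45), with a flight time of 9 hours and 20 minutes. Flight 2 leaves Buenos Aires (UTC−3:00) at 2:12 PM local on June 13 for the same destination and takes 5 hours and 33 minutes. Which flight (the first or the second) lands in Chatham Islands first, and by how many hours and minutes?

Flight 1 in UTC: 10:52 PM + 8:00 = 6:52 AM on Jun 13.
+9 hours and 20 minutes → arrive 4:12 PM UTC on Jun 13.
Flight 2 in UTC: 2:12 PM + 3:00 = 5:12 PM on Jun 13.
+5 hours and 33 minutes → arrive 10:45 PM UTC on Jun 13.
Flight 1 lands earlier by 6 hours 33 minutes.

the first, by 6 hours 33 minutes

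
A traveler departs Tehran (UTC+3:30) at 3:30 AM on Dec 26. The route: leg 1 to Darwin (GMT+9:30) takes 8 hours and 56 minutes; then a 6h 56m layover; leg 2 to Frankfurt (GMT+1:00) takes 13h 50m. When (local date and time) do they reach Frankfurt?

6:42 AM on Dec 27

Convert departure to UTC: 3:30 AM − 3:30 = 12:00 AM UTC on Dec 26.
Add 8 hours 56 minutes leg 1 → 8:56 AM UTC.
Add 6 hours and 56 minutes layover in Darwin → 3:52 PM UTC.
Add 13 hours 50 minutes leg 2 → 5:42 AM UTC (Dec 27).
Frankfurt is UTC+1:00, so local arrival = 5:42 AM + 1:00 = 6:42 AM on Dec 27.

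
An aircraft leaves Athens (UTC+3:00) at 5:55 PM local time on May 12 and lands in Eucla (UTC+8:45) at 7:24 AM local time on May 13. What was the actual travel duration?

Departure in UTC: 5:55 PM − 3:00 = 2:55 PM on May 12.
Arrival in UTC: 7:24 AM − 8:45 = 10:39 PM on May 12.
Elapsed = 10:39 PM − 2:55 PM = 7 hours 44 minutes.

7 hours 44 minutes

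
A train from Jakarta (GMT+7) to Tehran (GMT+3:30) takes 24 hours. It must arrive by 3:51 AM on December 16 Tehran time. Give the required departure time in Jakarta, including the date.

Target arrival in UTC: 3:51 AM − 3:30 = 12:21 AM on Dec 16.
Subtract 24 hours → departure 12:21 AM UTC on Dec 15.
Jakarta is UTC+7:00: 12:21 AM + 7:00 = 7:21 AM on Dec 15.

7:21 AM on December 15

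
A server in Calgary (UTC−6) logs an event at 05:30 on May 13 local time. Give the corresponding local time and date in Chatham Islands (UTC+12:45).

00:15 on May 14

Chatham Islands is 18:45 ahead of Calgary.
Shift by the zone difference: 05:30 + 18:45 = 00:15 on May 14 in Chatham Islands.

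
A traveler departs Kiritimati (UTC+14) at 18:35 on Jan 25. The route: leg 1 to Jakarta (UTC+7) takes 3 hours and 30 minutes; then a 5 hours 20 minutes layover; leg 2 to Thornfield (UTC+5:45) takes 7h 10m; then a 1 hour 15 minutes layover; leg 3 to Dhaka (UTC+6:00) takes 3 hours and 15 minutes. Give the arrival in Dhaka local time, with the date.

Convert departure to UTC: 18:35 − 14:00 = 04:35 UTC on Jan 25.
Add 3 hours and 30 minutes leg 1 → 08:05 UTC.
Add 5 hours and 20 minutes layover in Jakarta → 13:25 UTC.
Add 7 hours and 10 minutes leg 2 → 20:35 UTC.
Add 1 hour and 15 minutes layover in Thornfield → 21:50 UTC.
Add 3 hours 15 minutes leg 3 → 01:05 UTC (Jan 26).
Dhaka is UTC+6:00, so local arrival = 01:05 + 6:00 = 07:05 on Jan 26.

07:05 on January 26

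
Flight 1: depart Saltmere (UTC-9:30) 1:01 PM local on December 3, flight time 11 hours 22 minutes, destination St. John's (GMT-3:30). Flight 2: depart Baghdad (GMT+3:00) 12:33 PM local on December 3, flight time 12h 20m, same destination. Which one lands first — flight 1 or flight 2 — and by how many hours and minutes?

the second, by 12 hours

Flight 1 in UTC: 1:01 PM + 9:30 = 10:31 PM on Dec 3.
+11 hours 22 minutes → arrive 9:53 AM UTC on Dec 4.
Flight 2 in UTC: 12:33 PM − 3:00 = 9:33 AM on Dec 3.
+12 hours and 20 minutes → arrive 9:53 PM UTC on Dec 3.
Flight 2 lands earlier by 12 hours.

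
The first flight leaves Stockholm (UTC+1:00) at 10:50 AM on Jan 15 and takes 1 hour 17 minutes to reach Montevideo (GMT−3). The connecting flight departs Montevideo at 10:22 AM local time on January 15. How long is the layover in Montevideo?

2 hours 15 minutes

Convert departure to UTC: 10:50 AM − 1:00 = 9:50 AM UTC on Jan 15.
Add 1 hour 17 minutes flight time → 11:07 AM UTC.
Montevideo is UTC−3:00, so local arrival = 11:07 AM − 3:00 = 8:07 AM on Jan 15.
Layover = 10:22 AM − 8:07 AM = 2 hours 15 minutes.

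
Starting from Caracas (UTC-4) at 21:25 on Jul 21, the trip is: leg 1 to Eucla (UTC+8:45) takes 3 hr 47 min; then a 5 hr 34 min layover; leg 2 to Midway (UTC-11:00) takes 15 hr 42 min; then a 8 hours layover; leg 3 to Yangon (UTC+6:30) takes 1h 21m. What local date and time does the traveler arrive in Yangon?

Convert departure to UTC: 21:25 + 4:00 = 01:25 UTC on Jul 22.
Add 3 hours 47 minutes leg 1 → 05:12 UTC.
Add 5 hours and 34 minutes layover in Eucla → 10:46 UTC.
Add 15 hours 42 minutes leg 2 → 02:28 UTC (Jul 23).
Add 8 hours layover in Midway → 10:28 UTC.
Add 1 hour and 21 minutes leg 3 → 11:49 UTC.
Yangon is UTC+6:30, so local arrival = 11:49 + 6:30 = 18:19 on Jul 23.

18:19 on Jul 23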